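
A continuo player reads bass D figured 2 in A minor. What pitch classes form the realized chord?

The written figures 2 are shorthand for 6/4/2: the 6/4 are implied.
A second above D in this key is E.
A fourth above D in this key is G.
A sixth above D in this key is B.
Together with the bass D, this spells E minor seventh in third inversion.

D, E, G, B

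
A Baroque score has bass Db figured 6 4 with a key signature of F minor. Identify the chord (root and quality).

The figures 6 4 indicate a triad in second inversion.
In second inversion the root lies a fourth above the bass: a fourth above Db in F minor is G.
The chord tones are Db, G, Bb, giving G diminished.

G diminished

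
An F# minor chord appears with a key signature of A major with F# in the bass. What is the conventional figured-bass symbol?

no figures

F# is the root of F# minor, so the chord is in root position.
A triad in root position is figured 5/3, conventionally abbreviated (no figures — root-position triad).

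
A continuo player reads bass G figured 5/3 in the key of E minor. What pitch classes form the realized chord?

G, B, D

A third above G in this key is B.
A fifth above G in this key is D.
Together with the bass G, this spells G major in root position.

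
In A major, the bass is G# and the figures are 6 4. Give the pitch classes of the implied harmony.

G#, C#, E

A fourth above G# in this key is C#.
A sixth above G# in this key is E.
Together with the bass G#, this spells C# minor in second inversion.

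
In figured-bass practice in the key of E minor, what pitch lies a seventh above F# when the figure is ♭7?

Eb

Counting 6 letter steps above F# lands on E; in E minor, that letter is E.
The b7 figure lowers it a semitone, giving Eb.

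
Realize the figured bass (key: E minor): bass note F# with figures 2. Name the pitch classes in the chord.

The written figures 2 are shorthand for 6/4/2: the 6/4 are implied.
A second above F# in this key is G.
A fourth above F# in this key is B.
A sixth above F# in this key is D.
Together with the bass F#, this spells G major seventh in third inversion.

F#, G, B, D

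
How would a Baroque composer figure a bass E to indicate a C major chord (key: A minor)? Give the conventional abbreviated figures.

E is the third of C major, so the chord is in first inversion.
A triad in first inversion is figured 6/3, conventionally abbreviated 6.

6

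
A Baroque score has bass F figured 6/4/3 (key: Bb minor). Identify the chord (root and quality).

Bb minor seventh

The figures 6/4/3 indicate a seventh chord in second inversion.
In second inversion the root lies a fourth above the bass: a fourth above F in Bb minor is Bb.
The chord tones are F, Ab, Bb, Db, giving Bb minor seventh.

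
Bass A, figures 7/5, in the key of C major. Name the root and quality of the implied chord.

The figures 7/5 indicate a seventh chord in root position.
In root position the bass is the root, so the root is A.
The chord tones are A, C, E, G, giving A minor seventh.

A minor seventh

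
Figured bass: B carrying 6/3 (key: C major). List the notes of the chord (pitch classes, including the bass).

A third above B in this key is D.
A sixth above B in this key is G.
Together with the bass B, this spells G major in first inversion.

B, D, G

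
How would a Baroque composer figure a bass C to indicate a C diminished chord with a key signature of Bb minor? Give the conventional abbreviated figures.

no figures

C is the root of C diminished, so the chord is in root position.
A triad in root position is figured 5/3, conventionally abbreviated (no figures — root-position triad).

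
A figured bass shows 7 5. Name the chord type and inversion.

7 5 is shorthand for 7/5/3.
Intervals of 7/5/3 above the bass form a seventh chord; the bass is the root, so this is root position.

seventh chord, root position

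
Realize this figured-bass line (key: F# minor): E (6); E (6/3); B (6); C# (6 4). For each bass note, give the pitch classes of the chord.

E (6/3): E, G#, C#.
E (6/3): E, G#, C#.
B (6/3): B, D, G#.
C# (6/4): C#, F#, A.

E, G#, C# | E, G#, C# | B, D, G# | C#, F#, A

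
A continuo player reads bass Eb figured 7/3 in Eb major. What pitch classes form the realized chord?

Eb, G, Bb, D

The written figures 7/3 are shorthand for 7/5/3: the 5 is implied.
A third above Eb in this key is G.
A fifth above Eb in this key is Bb.
A seventh above Eb in this key is D.
Together with the bass Eb, this spells Eb major seventh in root position.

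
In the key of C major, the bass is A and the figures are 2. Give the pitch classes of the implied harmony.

The written figures 2 are shorthand for 6/4/2: the 6/4 are implied.
A second above A in this key is B.
A fourth above A in this key is D.
A sixth above A in this key is F.
Together with the bass A, this spells B half-diminished seventh in third inversion.

A, B, D, F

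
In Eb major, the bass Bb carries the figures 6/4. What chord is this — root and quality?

The figures 6/4 indicate a triad in second inversion.
In second inversion the root lies a fourth above the bass: a fourth above Bb in Eb major is Eb.
The chord tones are Bb, Eb, G, giving Eb major.

Eb major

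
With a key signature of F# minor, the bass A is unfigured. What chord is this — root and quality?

An unfigured bass indicates a triad in root position.
In root position the bass is the root, so the root is A.
The chord tones are A, C#, E, giving A major.

A major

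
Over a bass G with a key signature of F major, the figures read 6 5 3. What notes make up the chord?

G, Bb, D, E

A third above G in this key is Bb.
A fifth above G in this key is D.
A sixth above G in this key is E.
Together with the bass G, this spells E half-diminished seventh in first inversion.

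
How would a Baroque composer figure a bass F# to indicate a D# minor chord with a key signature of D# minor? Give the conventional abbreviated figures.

F# is the third of D# minor, so the chord is in first inversion.
A triad in first inversion is figured 6/3, conventionally abbreviated 6.

6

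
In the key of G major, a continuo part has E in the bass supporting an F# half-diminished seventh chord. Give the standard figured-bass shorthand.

4/2

E is the seventh of F# half-diminished seventh, so the chord is in third inversion.
A seventh chord in third inversion is figured 6/4/2, conventionally abbreviated 4/2.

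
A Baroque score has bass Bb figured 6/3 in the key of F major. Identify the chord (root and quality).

The figures 6/3 indicate a triad in first inversion.
In first inversion the root lies a sixth above the bass: a sixth above Bb in F major is G.
The chord tones are Bb, D, G, giving G minor.

G minor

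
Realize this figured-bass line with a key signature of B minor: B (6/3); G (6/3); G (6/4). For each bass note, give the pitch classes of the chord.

B, D, G | G, B, E | G, C#, E

B (6/3): B, D, G.
G (6/3): G, B, E.
G (6/4): G, C#, E.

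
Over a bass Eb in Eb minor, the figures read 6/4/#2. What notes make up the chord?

Eb, F#, Ab, Cb

A second above Eb in this key is F, raised to F# by the sharp.
A fourth above Eb in this key is Ab.
A sixth above Eb in this key is Cb.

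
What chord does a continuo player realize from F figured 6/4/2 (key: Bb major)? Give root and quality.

G minor seventh

The figures 6/4/2 indicate a seventh chord in third inversion.
In third inversion the root lies a second above the bass: a second above F in Bb major is G.
The chord tones are F, G, Bb, D, giving G minor seventh.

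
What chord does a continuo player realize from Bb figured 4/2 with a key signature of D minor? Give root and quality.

The figures 4/2 indicate a seventh chord in third inversion.
In third inversion the root lies a second above the bass: a second above Bb in D minor is C.
The chord tones are Bb, C, E, G, giving C dominant seventh.

C dominant seventh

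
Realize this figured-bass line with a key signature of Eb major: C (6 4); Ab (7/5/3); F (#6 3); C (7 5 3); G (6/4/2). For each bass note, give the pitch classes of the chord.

C (6/4): C, F, Ab.
Ab (7/5/3): Ab, C, Eb, G.
F (#6/3): F, Ab, D#.
C (7/5/3): C, Eb, G, Bb.
G (6/4/2): G, Ab, C, Eb.

C, F, Ab | Ab, C, Eb, G | F, Ab, D# | C, Eb, G, Bb | G, Ab, C, Eb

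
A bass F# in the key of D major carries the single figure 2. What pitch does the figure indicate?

G

Counting 1 letter step above F# lands on G; in D major, that letter is G.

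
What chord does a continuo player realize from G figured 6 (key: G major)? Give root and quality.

E minor

The figures 6 indicate a triad in first inversion.
In first inversion the root lies a sixth above the bass: a sixth above G in G major is E.
The chord tones are G, B, E, giving E minor.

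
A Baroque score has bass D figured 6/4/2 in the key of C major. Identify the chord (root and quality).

E minor seventh

The figures 6/4/2 indicate a seventh chord in third inversion.
In third inversion the root lies a second above the bass: a second above D in C major is E.
The chord tones are D, E, G, B, giving E minor seventh.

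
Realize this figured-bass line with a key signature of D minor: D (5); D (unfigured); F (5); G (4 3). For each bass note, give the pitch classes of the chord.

D (5/3): D, F, A.
D (5/3): D, F, A.
F (5/3): F, A, C.
G (6/4/3): G, Bb, C, E.

D, F, A | D, F, A | F, A, C | G, Bb, C, E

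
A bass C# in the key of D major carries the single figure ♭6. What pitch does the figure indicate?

Ab

Counting 5 letter steps above C# lands on A; in D major, that letter is A.
The b6 figure lowers it a semitone, giving Ab.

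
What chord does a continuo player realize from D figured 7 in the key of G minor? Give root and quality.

D minor seventh

The figures 7 indicate a seventh chord in root position.
In root position the bass is the root, so the root is D.
The chord tones are D, F, A, C, giving D minor seventh.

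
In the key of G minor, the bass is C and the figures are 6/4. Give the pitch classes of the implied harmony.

C, F, A

A fourth above C in this key is F.
A sixth above C in this key is A.
Together with the bass C, this spells F major in second inversion.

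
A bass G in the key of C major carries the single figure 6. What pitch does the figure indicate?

Counting 5 letter steps above G lands on E; in C major, that letter is E.

E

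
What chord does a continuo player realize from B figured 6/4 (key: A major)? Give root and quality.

E major

The figures 6/4 indicate a triad in second inversion.
In second inversion the root lies a fourth above the bass: a fourth above B in A major is E.
The chord tones are B, E, G#, giving E major.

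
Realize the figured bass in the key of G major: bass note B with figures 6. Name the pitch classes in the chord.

The written figures 6 are shorthand for 6/3: the 3 is implied.
A third above B in this key is D.
A sixth above B in this key is G.
Together with the bass B, this spells G major in first inversion.

B, D, G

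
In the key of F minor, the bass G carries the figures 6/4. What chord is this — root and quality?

The figures 6/4 indicate a triad in second inversion.
In second inversion the root lies a fourth above the bass: a fourth above G in F minor is C.
The chord tones are G, C, Eb, giving C minor.

C minor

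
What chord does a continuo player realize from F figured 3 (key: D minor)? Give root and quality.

The figures 3 indicate a triad in root position.
In root position the bass is the root, so the root is F.
The chord tones are F, A, C, giving F major.

F major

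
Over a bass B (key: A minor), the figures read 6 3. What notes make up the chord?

B, D, G

A third above B in this key is D.
A sixth above B in this key is G.
Together with the bass B, this spells G major in first inversion.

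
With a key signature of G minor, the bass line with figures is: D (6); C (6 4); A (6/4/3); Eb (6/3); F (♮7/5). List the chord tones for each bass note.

D (6/3): D, F, Bb.
C (6/4): C, F, A.
A (6/4/3): A, C, D, F.
Eb (6/3): Eb, G, C.
F (♮7/5/3): F, A, C, E.

D, F, Bb | C, F, A | A, C, D, F | Eb, G, C | F, A, C, E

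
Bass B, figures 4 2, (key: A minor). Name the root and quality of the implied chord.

The figures 4 2 indicate a seventh chord in third inversion.
In third inversion the root lies a second above the bass: a second above B in A minor is C.
The chord tones are B, C, E, G, giving C major seventh.

C major seventh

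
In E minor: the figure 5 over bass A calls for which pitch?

E

Counting 4 letter steps above A lands on E; in E minor, that letter is E.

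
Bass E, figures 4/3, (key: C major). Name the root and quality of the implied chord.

A minor seventh

The figures 4/3 indicate a seventh chord in second inversion.
In second inversion the root lies a fourth above the bass: a fourth above E in C major is A.
The chord tones are E, G, A, C, giving A minor seventh.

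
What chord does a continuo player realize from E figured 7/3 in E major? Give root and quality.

E major seventh

The figures 7/3 indicate a seventh chord in root position.
In root position the bass is the root, so the root is E.
The chord tones are E, G#, B, D#, giving E major seventh.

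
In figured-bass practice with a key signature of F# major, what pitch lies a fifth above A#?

Counting 4 letter steps above A# lands on E; in F# major, that letter is E#.

E#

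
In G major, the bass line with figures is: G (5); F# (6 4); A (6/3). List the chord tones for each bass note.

G, B, D | F#, B, D | A, C, F#

G (5/3): G, B, D.
F# (6/4): F#, B, D.
A (6/3): A, C, F#.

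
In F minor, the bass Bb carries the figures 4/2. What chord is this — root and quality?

The figures 4/2 indicate a seventh chord in third inversion.
In third inversion the root lies a second above the bass: a second above Bb in F minor is C.
The chord tones are Bb, C, Eb, G, giving C minor seventh.

C minor seventh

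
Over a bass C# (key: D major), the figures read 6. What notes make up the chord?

C#, E, A

The written figures 6 are shorthand for 6/3: the 3 is implied.
A third above C# in this key is E.
A sixth above C# in this key is A.
Together with the bass C#, this spells A major in first inversion.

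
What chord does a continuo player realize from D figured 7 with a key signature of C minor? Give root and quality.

D half-diminished seventh

The figures 7 indicate a seventh chord in root position.
In root position the bass is the root, so the root is D.
The chord tones are D, F, Ab, C, giving D half-diminished seventh.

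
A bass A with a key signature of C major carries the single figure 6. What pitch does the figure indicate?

F

Counting 5 letter steps above A lands on F; in C major, that letter is F.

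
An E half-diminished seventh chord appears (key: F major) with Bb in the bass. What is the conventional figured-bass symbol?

4/3

Bb is the fifth of E half-diminished seventh, so the chord is in second inversion.
A seventh chord in second inversion is figured 6/4/3, conventionally abbreviated 4/3.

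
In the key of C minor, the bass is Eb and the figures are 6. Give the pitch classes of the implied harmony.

Eb, G, C

The written figures 6 are shorthand for 6/3: the 3 is implied.
A third above Eb in this key is G.
A sixth above Eb in this key is C.
Together with the bass Eb, this spells C minor in first inversion.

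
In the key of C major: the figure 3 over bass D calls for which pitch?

Counting 2 letter steps above D lands on F; in C major, that letter is F.

F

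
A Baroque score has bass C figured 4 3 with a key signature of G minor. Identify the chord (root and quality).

F dominant seventh

The figures 4 3 indicate a seventh chord in second inversion.
In second inversion the root lies a fourth above the bass: a fourth above C in G minor is F.
The chord tones are C, Eb, F, A, giving F dominant seventh.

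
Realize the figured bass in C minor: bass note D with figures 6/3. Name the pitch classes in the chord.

D, F, Bb

A third above D in this key is F.
A sixth above D in this key is Bb.
Together with the bass D, this spells Bb major in first inversion.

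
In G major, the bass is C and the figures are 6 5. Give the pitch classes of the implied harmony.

C, E, G, A

The written figures 6 5 are shorthand for 6/5/3: the 3 is implied.
A third above C in this key is E.
A fifth above C in this key is G.
A sixth above C in this key is A.
Together with the bass C, this spells A minor seventh in first inversion.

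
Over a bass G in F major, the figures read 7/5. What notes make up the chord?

The written figures 7/5 are shorthand for 7/5/3: the 3 is implied.
A third above G in this key is Bb.
A fifth above G in this key is D.
A seventh above G in this key is F.
Together with the bass G, this spells G minor seventh in root position.

G, Bb, D, F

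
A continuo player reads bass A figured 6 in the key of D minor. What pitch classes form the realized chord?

A, C, F

The written figures 6 are shorthand for 6/3: the 3 is implied.
A third above A in this key is C.
A sixth above A in this key is F.
Together with the bass A, this spells F major in first inversion.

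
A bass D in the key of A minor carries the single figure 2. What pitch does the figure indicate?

Counting 1 letter step above D lands on E; in A minor, that letter is E.

E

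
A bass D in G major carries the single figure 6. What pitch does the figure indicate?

B

Counting 5 letter steps above D lands on B; in G major, that letter is B.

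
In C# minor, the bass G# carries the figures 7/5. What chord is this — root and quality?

G# minor seventh

The figures 7/5 indicate a seventh chord in root position.
In root position the bass is the root, so the root is G#.
The chord tones are G#, B, D#, F#, giving G# minor seventh.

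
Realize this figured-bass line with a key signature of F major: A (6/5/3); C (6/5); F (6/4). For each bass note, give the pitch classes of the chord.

A (6/5/3): A, C, E, F.
C (6/5/3): C, E, G, A.
F (6/4): F, Bb, D.

A, C, E, F | C, E, G, A | F, Bb, D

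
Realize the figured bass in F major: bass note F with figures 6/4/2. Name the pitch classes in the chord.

A second above F in this key is G.
A fourth above F in this key is Bb.
A sixth above F in this key is D.
Together with the bass F, this spells G minor seventh in third inversion.

F, G, Bb, D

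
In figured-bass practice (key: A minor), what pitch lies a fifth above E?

B

Counting 4 letter steps above E lands on B; in A minor, that letter is B.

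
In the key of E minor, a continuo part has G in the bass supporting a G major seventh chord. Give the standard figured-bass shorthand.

7

G is the root of G major seventh, so the chord is in root position.
A seventh chord in root position is figured 7/5/3, conventionally abbreviated 7.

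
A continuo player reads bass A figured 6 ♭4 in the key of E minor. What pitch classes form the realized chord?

A, Db, F#

A fourth above A in this key is D, lowered to Db by the flat.
A sixth above A in this key is F#.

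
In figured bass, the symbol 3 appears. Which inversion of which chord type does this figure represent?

triad, root position

3 is shorthand for 5/3.
Intervals of 5/3 above the bass form a triad; the bass is the root, so this is root position.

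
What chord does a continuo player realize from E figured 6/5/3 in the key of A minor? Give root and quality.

C major seventh

The figures 6/5/3 indicate a seventh chord in first inversion.
In first inversion the root lies a sixth above the bass: a sixth above E in A minor is C.
The chord tones are E, G, B, C, giving C major seventh.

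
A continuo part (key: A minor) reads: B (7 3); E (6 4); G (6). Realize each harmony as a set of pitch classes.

B (7/5/3): B, D, F, A.
E (6/4): E, A, C.
G (6/3): G, B, E.

B, D, F, A | E, A, C | G, B, E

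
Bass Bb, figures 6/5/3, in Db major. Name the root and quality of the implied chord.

The figures 6/5/3 indicate a seventh chord in first inversion.
In first inversion the root lies a sixth above the bass: a sixth above Bb in Db major is Gb.
The chord tones are Bb, Db, F, Gb, giving Gb major seventh.

Gb major seventh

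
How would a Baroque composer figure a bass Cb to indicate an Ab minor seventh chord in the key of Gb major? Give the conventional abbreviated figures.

Cb is the third of Ab minor seventh, so the chord is in first inversion.
A seventh chord in first inversion is figured 6/5/3, conventionally abbreviated 6/5.

6/5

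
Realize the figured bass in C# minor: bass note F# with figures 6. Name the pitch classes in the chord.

The written figures 6 are shorthand for 6/3: the 3 is implied.
A third above F# in this key is A.
A sixth above F# in this key is D#.
Together with the bass F#, this spells D# diminished in first inversion.

F#, A, D#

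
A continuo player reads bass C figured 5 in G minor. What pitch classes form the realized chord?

The written figures 5 are shorthand for 5/3: the 3 is implied.
A third above C in this key is Eb.
A fifth above C in this key is G.
Together with the bass C, this spells C minor in root position.

C, Eb, G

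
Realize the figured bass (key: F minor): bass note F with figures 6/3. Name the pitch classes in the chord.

A third above F in this key is Ab.
A sixth above F in this key is Db.
Together with the bass F, this spells Db major in first inversion.

F, Ab, Db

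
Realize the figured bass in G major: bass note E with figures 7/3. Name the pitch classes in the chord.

E, G, B, D

The written figures 7/3 are shorthand for 7/5/3: the 5 is implied.
A third above E in this key is G.
A fifth above E in this key is B.
A seventh above E in this key is D.
Together with the bass E, this spells E minor seventh in root position.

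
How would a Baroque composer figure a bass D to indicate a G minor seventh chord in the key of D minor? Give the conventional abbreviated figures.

D is the fifth of G minor seventh, so the chord is in second inversion.
A seventh chord in second inversion is figured 6/4/3, conventionally abbreviated 4/3.

4/3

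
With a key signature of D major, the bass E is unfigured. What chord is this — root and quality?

An unfigured bass indicates a triad in root position.
In root position the bass is the root, so the root is E.
The chord tones are E, G, B, giving E minor.

E minor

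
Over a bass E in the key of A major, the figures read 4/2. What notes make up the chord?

E, F#, A, C#

The written figures 4/2 are shorthand for 6/4/2: the 6 is implied.
A second above E in this key is F#.
A fourth above E in this key is A.
A sixth above E in this key is C#.
Together with the bass E, this spells F# minor seventh in third inversion.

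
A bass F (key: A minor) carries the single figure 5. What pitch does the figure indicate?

Counting 4 letter steps above F lands on C; in A minor, that letter is C.

C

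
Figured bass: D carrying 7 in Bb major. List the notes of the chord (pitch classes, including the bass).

D, F, A, C

The written figures 7 are shorthand for 7/5/3: the 5/3 are implied.
A third above D in this key is F.
A fifth above D in this key is A.
A seventh above D in this key is C.
Together with the bass D, this spells D minor seventh in root position.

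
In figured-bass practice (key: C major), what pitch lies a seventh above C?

B

Counting 6 letter steps above C lands on B; in C major, that letter is B.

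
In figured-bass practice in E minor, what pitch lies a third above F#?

A

Counting 2 letter steps above F# lands on A; in E minor, that letter is A.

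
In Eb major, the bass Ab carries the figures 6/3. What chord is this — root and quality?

The figures 6/3 indicate a triad in first inversion.
In first inversion the root lies a sixth above the bass: a sixth above Ab in Eb major is F.
The chord tones are Ab, C, F, giving F minor.

F minor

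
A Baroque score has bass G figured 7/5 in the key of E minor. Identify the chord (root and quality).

G major seventh

The figures 7/5 indicate a seventh chord in root position.
In root position the bass is the root, so the root is G.
The chord tones are G, B, D, F#, giving G major seventh.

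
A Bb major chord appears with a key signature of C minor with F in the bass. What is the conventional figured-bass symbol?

6/4

F is the fifth of Bb major, so the chord is in second inversion.
A triad in second inversion is figured 6/4, conventionally abbreviated 6/4.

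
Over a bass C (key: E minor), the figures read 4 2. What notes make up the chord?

C, D, F#, A

The written figures 4 2 are shorthand for 6/4/2: the 6 is implied.
A second above C in this key is D.
A fourth above C in this key is F#.
A sixth above C in this key is A.
Together with the bass C, this spells D dominant seventh in third inversion.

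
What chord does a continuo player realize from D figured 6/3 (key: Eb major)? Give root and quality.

Bb major

The figures 6/3 indicate a triad in first inversion.
In first inversion the root lies a sixth above the bass: a sixth above D in Eb major is Bb.
The chord tones are D, F, Bb, giving Bb major.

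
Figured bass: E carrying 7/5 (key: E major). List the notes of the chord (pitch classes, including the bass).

The written figures 7/5 are shorthand for 7/5/3: the 3 is implied.
A third above E in this key is G#.
A fifth above E in this key is B.
A seventh above E in this key is D#.
Together with the bass E, this spells E major seventh in root position.

E, G#, B, D#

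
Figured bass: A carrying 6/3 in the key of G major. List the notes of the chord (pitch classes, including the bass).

A third above A in this key is C.
A sixth above A in this key is F#.
Together with the bass A, this spells F# diminished in first inversion.

A, C, F#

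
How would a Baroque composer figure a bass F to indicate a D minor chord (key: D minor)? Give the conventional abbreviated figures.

6

F is the third of D minor, so the chord is in first inversion.
A triad in first inversion is figured 6/3, conventionally abbreviated 6.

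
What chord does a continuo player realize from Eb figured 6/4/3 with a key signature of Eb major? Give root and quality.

Ab major seventh

The figures 6/4/3 indicate a seventh chord in second inversion.
In second inversion the root lies a fourth above the bass: a fourth above Eb in Eb major is Ab.
The chord tones are Eb, G, Ab, C, giving Ab major seventh.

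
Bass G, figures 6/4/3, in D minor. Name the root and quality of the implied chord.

The figures 6/4/3 indicate a seventh chord in second inversion.
In second inversion the root lies a fourth above the bass: a fourth above G in D minor is C.
The chord tones are G, Bb, C, E, giving C dominant seventh.

C dominant seventh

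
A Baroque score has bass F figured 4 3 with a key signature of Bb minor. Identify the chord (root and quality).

Bb minor seventh

The figures 4 3 indicate a seventh chord in second inversion.
In second inversion the root lies a fourth above the bass: a fourth above F in Bb minor is Bb.
The chord tones are F, Ab, Bb, Db, giving Bb minor seventh.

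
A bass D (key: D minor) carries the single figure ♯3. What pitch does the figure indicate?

Counting 2 letter steps above D lands on F; in D minor, that letter is F.
The #3 figure raises it a semitone, giving F#.

F#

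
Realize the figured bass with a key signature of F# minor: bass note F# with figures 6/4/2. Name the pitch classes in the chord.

A second above F# in this key is G#.
A fourth above F# in this key is B.
A sixth above F# in this key is D.
Together with the bass F#, this spells G# half-diminished seventh in third inversion.

F#, G#, B, D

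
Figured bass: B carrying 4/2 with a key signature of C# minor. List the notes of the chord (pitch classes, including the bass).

B, C#, E, G#

The written figures 4/2 are shorthand for 6/4/2: the 6 is implied.
A second above B in this key is C#.
A fourth above B in this key is E.
A sixth above B in this key is G#.
Together with the bass B, this spells C# minor seventh in third inversion.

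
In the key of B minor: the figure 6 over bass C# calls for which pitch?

A

Counting 5 letter steps above C# lands on A; in B minor, that letter is A.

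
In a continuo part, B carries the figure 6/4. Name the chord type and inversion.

triad, second inversion

Intervals of 6/4 above the bass form a triad; the bass is the fifth, so this is second inversion.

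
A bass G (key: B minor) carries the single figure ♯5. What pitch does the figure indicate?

Counting 4 letter steps above G lands on D; in B minor, that letter is D.
The #5 figure raises it a semitone, giving D#.

D#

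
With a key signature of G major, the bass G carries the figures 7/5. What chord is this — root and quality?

The figures 7/5 indicate a seventh chord in root position.
In root position the bass is the root, so the root is G.
The chord tones are G, B, D, F#, giving G major seventh.

G major seventh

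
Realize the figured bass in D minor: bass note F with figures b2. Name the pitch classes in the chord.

The written figures b2 are shorthand for 6/4/2: the 6/4 are implied.
A second above F in this key is G, lowered to Gb by the flat.
A fourth above F in this key is Bb.
A sixth above F in this key is D.
Together with the bass F, this spells Gb augmented major seventh in third inversion.

F, Gb, Bb, D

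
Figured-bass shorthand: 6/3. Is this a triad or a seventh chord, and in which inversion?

Intervals of 6/3 above the bass form a triad; the bass is the third, so this is first inversion.

triad, first inversion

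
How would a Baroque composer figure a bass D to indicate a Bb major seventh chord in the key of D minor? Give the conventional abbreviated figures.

6/5

D is the third of Bb major seventh, so the chord is in first inversion.
A seventh chord in first inversion is figured 6/5/3, conventionally abbreviated 6/5.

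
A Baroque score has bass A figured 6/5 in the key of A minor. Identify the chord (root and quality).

F major seventh

The figures 6/5 indicate a seventh chord in first inversion.
In first inversion the root lies a sixth above the bass: a sixth above A in A minor is F.
The chord tones are A, C, E, F, giving F major seventh.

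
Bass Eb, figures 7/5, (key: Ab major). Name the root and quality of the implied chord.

Eb dominant seventh

The figures 7/5 indicate a seventh chord in root position.
In root position the bass is the root, so the root is Eb.
The chord tones are Eb, G, Bb, Db, giving Eb dominant seventh.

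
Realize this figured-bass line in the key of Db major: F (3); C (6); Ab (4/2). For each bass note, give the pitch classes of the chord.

F, Ab, C | C, Eb, Ab | Ab, Bb, Db, F

F (5/3): F, Ab, C.
C (6/3): C, Eb, Ab.
Ab (6/4/2): Ab, Bb, Db, F.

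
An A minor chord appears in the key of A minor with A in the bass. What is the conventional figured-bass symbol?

no figures

A is the root of A minor, so the chord is in root position.
A triad in root position is figured 5/3, conventionally abbreviated (no figures — root-position triad).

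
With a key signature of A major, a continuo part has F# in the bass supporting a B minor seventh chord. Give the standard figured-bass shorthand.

F# is the fifth of B minor seventh, so the chord is in second inversion.
A seventh chord in second inversion is figured 6/4/3, conventionally abbreviated 4/3.

4/3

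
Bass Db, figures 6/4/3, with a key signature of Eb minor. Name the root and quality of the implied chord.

The figures 6/4/3 indicate a seventh chord in second inversion.
In second inversion the root lies a fourth above the bass: a fourth above Db in Eb minor is Gb.
The chord tones are Db, F, Gb, Bb, giving Gb major seventh.

Gb major seventh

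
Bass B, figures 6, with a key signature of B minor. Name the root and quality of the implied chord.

G major

The figures 6 indicate a triad in first inversion.
In first inversion the root lies a sixth above the bass: a sixth above B in B minor is G.
The chord tones are B, D, G, giving G major.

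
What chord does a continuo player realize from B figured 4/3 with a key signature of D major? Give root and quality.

E minor seventh

The figures 4/3 indicate a seventh chord in second inversion.
In second inversion the root lies a fourth above the bass: a fourth above B in D major is E.
The chord tones are B, D, E, G, giving E minor seventh.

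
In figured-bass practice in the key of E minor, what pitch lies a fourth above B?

Counting 3 letter steps above B lands on E; in E minor, that letter is E.

E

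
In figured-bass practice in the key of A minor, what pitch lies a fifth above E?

B

Counting 4 letter steps above E lands on B; in A minor, that letter is B.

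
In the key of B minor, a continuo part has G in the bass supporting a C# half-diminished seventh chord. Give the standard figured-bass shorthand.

G is the fifth of C# half-diminished seventh, so the chord is in second inversion.
A seventh chord in second inversion is figured 6/4/3, conventionally abbreviated 4/3.

4/3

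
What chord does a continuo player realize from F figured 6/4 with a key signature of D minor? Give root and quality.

The figures 6/4 indicate a triad in second inversion.
In second inversion the root lies a fourth above the bass: a fourth above F in D minor is Bb.
The chord tones are F, Bb, D, giving Bb major.

Bb major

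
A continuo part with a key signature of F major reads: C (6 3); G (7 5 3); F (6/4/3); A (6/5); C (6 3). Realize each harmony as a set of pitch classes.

C (6/3): C, E, A.
G (7/5/3): G, Bb, D, F.
F (6/4/3): F, A, Bb, D.
A (6/5/3): A, C, E, F.
C (6/3): C, E, A.

C, E, A | G, Bb, D, F | F, A, Bb, D | A, C, E, F | C, E, A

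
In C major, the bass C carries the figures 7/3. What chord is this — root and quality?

C major seventh

The figures 7/3 indicate a seventh chord in root position.
In root position the bass is the root, so the root is C.
The chord tones are C, E, G, B, giving C major seventh.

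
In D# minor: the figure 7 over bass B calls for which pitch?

Counting 6 letter steps above B lands on A; in D# minor, that letter is A#.

A#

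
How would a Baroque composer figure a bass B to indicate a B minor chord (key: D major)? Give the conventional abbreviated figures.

B is the root of B minor, so the chord is in root position.
A triad in root position is figured 5/3, conventionally abbreviated (no figures — root-position triad).

no figures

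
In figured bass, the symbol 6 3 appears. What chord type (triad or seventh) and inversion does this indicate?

Intervals of 6/3 above the bass form a triad; the bass is the third, so this is first inversion.

triad, first inversion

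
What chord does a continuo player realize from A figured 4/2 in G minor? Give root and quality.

The figures 4/2 indicate a seventh chord in third inversion.
In third inversion the root lies a second above the bass: a second above A in G minor is Bb.
The chord tones are A, Bb, D, F, giving Bb major seventh.

Bb major seventh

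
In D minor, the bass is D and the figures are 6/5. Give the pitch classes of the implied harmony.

The written figures 6/5 are shorthand for 6/5/3: the 3 is implied.
A third above D in this key is F.
A fifth above D in this key is A.
A sixth above D in this key is Bb.
Together with the bass D, this spells Bb major seventh in first inversion.

D, F, A, Bb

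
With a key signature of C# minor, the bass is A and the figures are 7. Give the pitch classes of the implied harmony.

The written figures 7 are shorthand for 7/5/3: the 5/3 are implied.
A third above A in this key is C#.
A fifth above A in this key is E.
A seventh above A in this key is G#.
Together with the bass A, this spells A major seventh in root position.

A, C#, E, G#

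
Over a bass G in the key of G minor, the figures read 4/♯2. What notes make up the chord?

The written figures 4/♯2 are shorthand for 6/4/2: the 6 is implied.
A second above G in this key is A, raised to A# by the sharp.
A fourth above G in this key is C.
A sixth above G in this key is Eb.

G, A#, C, Eb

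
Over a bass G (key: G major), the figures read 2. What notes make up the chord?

G, A, C, E

The written figures 2 are shorthand for 6/4/2: the 6/4 are implied.
A second above G in this key is A.
A fourth above G in this key is C.
A sixth above G in this key is E.
Together with the bass G, this spells A minor seventh in third inversion.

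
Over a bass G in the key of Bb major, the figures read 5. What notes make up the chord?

The written figures 5 are shorthand for 5/3: the 3 is implied.
A third above G in this key is Bb.
A fifth above G in this key is D.
Together with the bass G, this spells G minor in root position.

G, Bb, D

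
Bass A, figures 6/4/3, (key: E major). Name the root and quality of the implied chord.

D# half-diminished seventh

The figures 6/4/3 indicate a seventh chord in second inversion.
In second inversion the root lies a fourth above the bass: a fourth above A in E major is D#.
The chord tones are A, C#, D#, F#, giving D# half-diminished seventh.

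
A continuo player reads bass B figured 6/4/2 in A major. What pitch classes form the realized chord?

A second above B in this key is C#.
A fourth above B in this key is E.
A sixth above B in this key is G#.
Together with the bass B, this spells C# minor seventh in third inversion.

B, C#, E, G#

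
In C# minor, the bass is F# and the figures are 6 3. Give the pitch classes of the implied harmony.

A third above F# in this key is A.
A sixth above F# in this key is D#.
Together with the bass F#, this spells D# diminished in first inversion.

F#, A, D#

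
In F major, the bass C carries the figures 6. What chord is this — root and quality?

A minor

The figures 6 indicate a triad in first inversion.
In first inversion the root lies a sixth above the bass: a sixth above C in F major is A.
The chord tones are C, E, A, giving A minor.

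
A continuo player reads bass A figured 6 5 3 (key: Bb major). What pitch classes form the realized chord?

A, C, Eb, F

A third above A in this key is C.
A fifth above A in this key is Eb.
A sixth above A in this key is F.
Together with the bass A, this spells F dominant seventh in first inversion.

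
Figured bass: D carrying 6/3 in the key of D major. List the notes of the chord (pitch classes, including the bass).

D, F#, B

A third above D in this key is F#.
A sixth above D in this key is B.
Together with the bass D, this spells B minor in first inversion.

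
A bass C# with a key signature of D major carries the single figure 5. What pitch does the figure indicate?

G

Counting 4 letter steps above C# lands on G; in D major, that letter is G.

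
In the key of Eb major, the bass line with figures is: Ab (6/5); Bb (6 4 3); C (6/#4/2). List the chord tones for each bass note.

Ab, C, Eb, F | Bb, D, Eb, G | C, D, F#, Ab

Ab (6/5/3): Ab, C, Eb, F.
Bb (6/4/3): Bb, D, Eb, G.
C (6/#4/2): C, D, F#, Ab.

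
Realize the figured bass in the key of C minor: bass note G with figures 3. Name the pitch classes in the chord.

The written figures 3 are shorthand for 5/3: the 5 is implied.
A third above G in this key is Bb.
A fifth above G in this key is D.
Together with the bass G, this spells G minor in root position.

G, Bb, D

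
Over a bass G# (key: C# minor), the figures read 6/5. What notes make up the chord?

G#, B, D#, E

The written figures 6/5 are shorthand for 6/5/3: the 3 is implied.
A third above G# in this key is B.
A fifth above G# in this key is D#.
A sixth above G# in this key is E.
Together with the bass G#, this spells E major seventh in first inversion.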